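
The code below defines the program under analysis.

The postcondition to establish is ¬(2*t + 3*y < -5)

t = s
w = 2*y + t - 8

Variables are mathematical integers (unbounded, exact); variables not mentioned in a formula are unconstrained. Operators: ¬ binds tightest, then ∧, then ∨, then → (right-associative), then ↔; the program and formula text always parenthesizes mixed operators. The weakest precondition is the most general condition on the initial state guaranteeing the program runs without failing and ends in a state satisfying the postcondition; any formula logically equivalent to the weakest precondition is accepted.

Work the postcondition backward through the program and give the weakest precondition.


Working backward. After the program, ¬(2*t + 3*y < -5) must hold.
Before w := 2*y + t - 8: ¬(2*t + 3*y < -5)
Before t := s: ¬(2*s + 3*y < -5)
Answer: WP = ¬(2*s + 3*y < -5)


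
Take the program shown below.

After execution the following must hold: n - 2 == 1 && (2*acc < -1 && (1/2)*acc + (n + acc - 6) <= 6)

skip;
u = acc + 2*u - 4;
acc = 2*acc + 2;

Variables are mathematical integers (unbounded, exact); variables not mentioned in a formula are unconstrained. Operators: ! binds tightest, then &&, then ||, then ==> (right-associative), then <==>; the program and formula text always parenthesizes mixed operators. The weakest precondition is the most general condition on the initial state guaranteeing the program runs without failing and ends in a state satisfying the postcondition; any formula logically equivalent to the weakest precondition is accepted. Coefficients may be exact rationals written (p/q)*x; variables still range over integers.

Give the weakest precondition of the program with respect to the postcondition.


Working backward. After the program, the postcondition n - 2 == 1 && (2*acc < -1 && (1/2)*acc + (n + acc - 6) <= 6) must hold; in canonical form it is n == 3 && 2*acc < -1 && (3/2)*acc + n <= 12.
Before acc := 2*acc + 2: n == 3 && 4*acc < -5 && 3*acc + n <= 9
Before u := acc + 2*u - 4: n == 3 && 4*acc < -5 && 3*acc + n <= 9
Before skip: n == 3 && 4*acc < -5 && 3*acc + n <= 9
Answer: WP = n == 3 && 4*acc < -5 && 3*acc + n <= 9


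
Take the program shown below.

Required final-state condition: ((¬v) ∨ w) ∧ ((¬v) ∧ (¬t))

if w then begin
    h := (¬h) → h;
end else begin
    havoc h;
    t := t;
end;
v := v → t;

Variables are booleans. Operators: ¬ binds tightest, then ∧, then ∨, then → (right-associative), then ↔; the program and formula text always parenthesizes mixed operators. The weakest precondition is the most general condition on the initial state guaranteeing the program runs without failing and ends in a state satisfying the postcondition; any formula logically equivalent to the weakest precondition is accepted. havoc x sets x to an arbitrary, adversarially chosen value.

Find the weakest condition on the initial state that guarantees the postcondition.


Working backward. After the program, the postcondition ((¬v) ∨ w) ∧ ((¬v) ∧ (¬t)) must hold; in canonical form it is ((¬v) ∨ w) ∧ (¬v) ∧ (¬t).
Before v := v → t: ((¬(v → t)) ∨ w) ∧ (¬(v → t)) ∧ (¬t)
Then branch requires ((¬(v → t)) ∨ w) ∧ (¬(v → t)) ∧ (¬t); else branch requires ((¬(v → t)) ∨ w) ∧ (¬(v → t)) ∧ (¬t).
Before the if: (w → (((¬(v → t)) ∨ w) ∧ (¬(v → t)) ∧ (¬t))) ∧ ((¬w) → (((¬(v → t)) ∨ w) ∧ (¬(v → t)) ∧ (¬t)))
Answer: WP = (w → (((¬(v → t)) ∨ w) ∧ (¬(v → t)) ∧ (¬t))) ∧ ((¬w) → (((¬(v → t)) ∨ w) ∧ (¬(v → t)) ∧ (¬t)))


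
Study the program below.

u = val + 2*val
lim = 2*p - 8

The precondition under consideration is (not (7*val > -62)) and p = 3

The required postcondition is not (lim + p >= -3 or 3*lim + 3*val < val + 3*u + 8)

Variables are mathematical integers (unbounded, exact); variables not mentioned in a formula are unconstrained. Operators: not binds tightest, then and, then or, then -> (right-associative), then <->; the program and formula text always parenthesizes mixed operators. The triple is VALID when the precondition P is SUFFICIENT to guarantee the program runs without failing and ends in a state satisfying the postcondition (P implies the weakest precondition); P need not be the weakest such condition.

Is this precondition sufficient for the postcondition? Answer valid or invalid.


Working backward. After the program, the postcondition not (lim + p >= -3 or 3*lim + 3*val < val + 3*u + 8) must hold; in canonical form it is not (lim + p >= -3 or 3*lim + 2*val < 3*u + 8).
Before lim := 2*p - 8: not (3*p >= 5 or 6*p + 2*val < 3*u + 32)
Before u := val + 2*val: not (3*p >= 5 or 6*p < 7*val + 32)
The weakest precondition is not (3*p >= 5 or 6*p < 7*val + 32).
Check whether (not (7*val > -62)) and p = 3 implies it.
Countermodel: at the initial state p = 3, val = -9, the precondition holds but the weakest precondition fails.
Answer: invalid


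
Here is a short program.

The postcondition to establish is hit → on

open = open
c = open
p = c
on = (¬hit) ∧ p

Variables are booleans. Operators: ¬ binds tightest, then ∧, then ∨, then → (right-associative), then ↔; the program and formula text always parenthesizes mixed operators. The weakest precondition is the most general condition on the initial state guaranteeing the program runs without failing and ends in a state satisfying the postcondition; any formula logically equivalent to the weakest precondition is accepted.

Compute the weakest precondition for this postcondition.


Working backward. After the program, hit → on must hold.
Before on := (¬hit) ∧ p: hit → ((¬hit) ∧ p)
Before p := c: hit → ((¬hit) ∧ c)
Before c := open: hit → ((¬hit) ∧ open)
Before open := open: hit → ((¬hit) ∧ open)
Answer: WP = hit → ((¬hit) ∧ open)


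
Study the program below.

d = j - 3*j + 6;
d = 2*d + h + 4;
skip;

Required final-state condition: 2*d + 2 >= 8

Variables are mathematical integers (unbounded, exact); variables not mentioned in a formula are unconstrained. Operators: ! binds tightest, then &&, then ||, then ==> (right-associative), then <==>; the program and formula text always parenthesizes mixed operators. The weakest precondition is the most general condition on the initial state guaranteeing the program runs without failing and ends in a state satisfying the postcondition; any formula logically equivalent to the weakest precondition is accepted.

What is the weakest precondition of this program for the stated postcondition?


Working backward. After the program, the postcondition 2*d + 2 >= 8 must hold; in canonical form it is 2*d >= 6.
Before skip: 2*d >= 6
Before d := 2*d + h + 4: 4*d + 2*h >= -2
Before d := j - 3*j + 6: 2*h >= 8*j - 26
Answer: WP = 2*h >= 8*j - 26


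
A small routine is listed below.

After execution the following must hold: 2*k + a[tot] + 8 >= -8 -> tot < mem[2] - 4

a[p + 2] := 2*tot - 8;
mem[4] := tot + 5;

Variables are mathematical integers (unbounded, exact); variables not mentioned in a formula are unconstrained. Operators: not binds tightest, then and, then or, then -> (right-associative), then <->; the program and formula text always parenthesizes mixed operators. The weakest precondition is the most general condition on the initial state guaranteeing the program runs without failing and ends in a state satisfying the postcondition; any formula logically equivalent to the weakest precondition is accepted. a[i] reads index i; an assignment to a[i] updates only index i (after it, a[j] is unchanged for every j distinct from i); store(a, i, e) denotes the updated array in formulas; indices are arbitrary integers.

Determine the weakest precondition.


Working backward. After the program, the postcondition 2*k + a[tot] + 8 >= -8 -> tot < mem[2] - 4 must hold; in canonical form it is a[tot] + 2*k >= -16 -> tot < mem[2] - 4.
Before mem[4] := tot + 5: a[tot] + 2*k >= -16 -> tot < mem[2] - 4
Before a[p + 2] := 2*tot - 8: store(a, p + 2, 2*tot - 8)[tot] + 2*k >= -16 -> tot < mem[2] - 4
Answer: WP = store(a, p + 2, 2*tot - 8)[tot] + 2*k >= -16 -> tot < mem[2] - 4


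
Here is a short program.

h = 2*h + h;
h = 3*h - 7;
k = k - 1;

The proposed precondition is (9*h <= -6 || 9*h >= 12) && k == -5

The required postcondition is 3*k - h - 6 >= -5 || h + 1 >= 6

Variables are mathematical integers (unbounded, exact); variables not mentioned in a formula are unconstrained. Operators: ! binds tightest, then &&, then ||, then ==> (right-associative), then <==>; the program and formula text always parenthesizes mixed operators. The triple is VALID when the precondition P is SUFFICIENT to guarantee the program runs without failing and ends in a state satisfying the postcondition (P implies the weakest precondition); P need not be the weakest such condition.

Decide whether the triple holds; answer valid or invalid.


Working backward. After the program, the postcondition 3*k - h - 6 >= -5 || h + 1 >= 6 must hold; in canonical form it is 3*k >= h + 1 || h >= 5.
Before k := k - 1: 3*k >= h + 4 || h >= 5
Before h := 3*h - 7: 3*k >= 3*h - 3 || 3*h >= 12
Before h := 2*h + h: 3*k >= 9*h - 3 || 9*h >= 12
The weakest precondition is 3*k >= 9*h - 3 || 9*h >= 12.
Check whether (9*h <= -6 || 9*h >= 12) && k == -5 implies it.
Countermodel: at the initial state h = -1, k = -5, the precondition holds but the weakest precondition fails.
Answer: invalid


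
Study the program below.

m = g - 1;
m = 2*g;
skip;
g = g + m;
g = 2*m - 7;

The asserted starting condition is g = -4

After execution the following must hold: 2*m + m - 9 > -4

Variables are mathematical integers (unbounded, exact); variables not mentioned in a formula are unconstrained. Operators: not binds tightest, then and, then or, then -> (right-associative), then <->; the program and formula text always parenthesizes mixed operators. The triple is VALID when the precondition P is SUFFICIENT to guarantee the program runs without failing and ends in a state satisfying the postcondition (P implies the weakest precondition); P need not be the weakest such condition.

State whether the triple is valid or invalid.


Working backward. After the program, the postcondition 2*m + m - 9 > -4 must hold; in canonical form it is 3*m > 5.
Before g := 2*m - 7: 3*m > 5
Before g := g + m: 3*m > 5
Before skip: 3*m > 5
Before m := 2*g: 6*g > 5
Before m := g - 1: 6*g > 5
The weakest precondition is 6*g > 5.
Check whether g = -4 implies it.
Countermodel: at the initial state g = -4, the precondition holds but the weakest precondition fails.
Answer: invalid


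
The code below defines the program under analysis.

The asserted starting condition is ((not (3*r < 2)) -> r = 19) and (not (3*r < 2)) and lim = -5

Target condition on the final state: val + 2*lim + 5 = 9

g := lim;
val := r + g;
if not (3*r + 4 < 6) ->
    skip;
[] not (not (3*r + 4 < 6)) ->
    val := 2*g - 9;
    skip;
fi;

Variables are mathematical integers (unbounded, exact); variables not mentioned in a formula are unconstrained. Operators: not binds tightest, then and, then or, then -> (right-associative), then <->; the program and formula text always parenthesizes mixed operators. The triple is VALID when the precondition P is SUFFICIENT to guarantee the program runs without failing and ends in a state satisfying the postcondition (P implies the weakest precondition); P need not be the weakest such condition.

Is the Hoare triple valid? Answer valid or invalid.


Working backward. After the program, the postcondition val + 2*lim + 5 = 9 must hold; in canonical form it is 2*lim + val = 4.
Then branch requires 2*lim + val = 4; else branch requires 2*g + 2*lim = 13.
Before the if: ((not (3*r < 2)) -> 2*lim + val = 4) and (3*r < 2 -> 2*g + 2*lim = 13)
Before val := r + g: ((not (3*r < 2)) -> g + 2*lim + r = 4) and (3*r < 2 -> 2*g + 2*lim = 13)
Before g := lim: ((not (3*r < 2)) -> 3*lim + r = 4) and (3*r < 2 -> 4*lim = 13)
The weakest precondition is ((not (3*r < 2)) -> 3*lim + r = 4) and (3*r < 2 -> 4*lim = 13).
Check whether ((not (3*r < 2)) -> r = 19) and (not (3*r < 2)) and lim = -5 implies it.
Every state satisfying the precondition satisfies the weakest precondition: the implication holds.
Answer: valid


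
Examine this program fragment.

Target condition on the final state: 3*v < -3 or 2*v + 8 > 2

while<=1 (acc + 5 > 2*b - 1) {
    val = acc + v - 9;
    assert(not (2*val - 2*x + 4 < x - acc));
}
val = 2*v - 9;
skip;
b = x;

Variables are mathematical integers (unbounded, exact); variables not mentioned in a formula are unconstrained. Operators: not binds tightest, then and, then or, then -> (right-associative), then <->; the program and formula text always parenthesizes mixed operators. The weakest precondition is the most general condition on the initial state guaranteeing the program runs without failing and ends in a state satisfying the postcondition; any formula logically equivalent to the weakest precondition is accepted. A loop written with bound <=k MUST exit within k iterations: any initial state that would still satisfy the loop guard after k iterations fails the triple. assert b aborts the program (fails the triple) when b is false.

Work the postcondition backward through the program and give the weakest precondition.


Working backward. After the program, the postcondition 3*v < -3 or 2*v + 8 > 2 must hold; in canonical form it is 3*v < -3 or 2*v > -6.
Before b := x: 3*v < -3 or 2*v > -6
Before skip: 3*v < -3 or 2*v > -6
Before val := 2*v - 9: 3*v < -3 or 2*v > -6
Before the loop (bound <=1), unroll the exhaustion recursion (WP_0 = exit-now case; WP_j = one more guarded iteration, up to j = 1):
  WP_0: (not (acc > 2*b - 6)) and (3*v < -3 or 2*v > -6)
  WP_1: (acc > 2*b - 6 -> ((not (3*acc + 2*v < 3*x + 14)) and (not (acc > 2*b - 6)) and (3*v < -3 or 2*v > -6))) and ((not (acc > 2*b - 6)) -> (3*v < -3 or 2*v > -6))
So before the loop: (acc > 2*b - 6 -> ((not (3*acc + 2*v < 3*x + 14)) and (not (acc > 2*b - 6)) and (3*v < -3 or 2*v > -6))) and ((not (acc > 2*b - 6)) -> (3*v < -3 or 2*v > -6))
Answer: WP = (acc > 2*b - 6 -> ((not (3*acc + 2*v < 3*x + 14)) and (not (acc > 2*b - 6)) and (3*v < -3 or 2*v > -6))) and ((not (acc > 2*b - 6)) -> (3*v < -3 or 2*v > -6))


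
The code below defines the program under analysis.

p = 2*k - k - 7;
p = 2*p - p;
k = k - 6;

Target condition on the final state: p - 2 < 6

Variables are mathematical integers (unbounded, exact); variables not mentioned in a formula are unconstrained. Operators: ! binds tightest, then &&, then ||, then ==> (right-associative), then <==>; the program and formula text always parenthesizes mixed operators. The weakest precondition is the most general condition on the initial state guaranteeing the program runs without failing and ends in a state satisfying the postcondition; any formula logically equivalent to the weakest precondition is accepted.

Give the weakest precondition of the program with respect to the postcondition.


Working backward. After the program, the postcondition p - 2 < 6 must hold; in canonical form it is p < 8.
Before k := k - 6: p < 8
Before p := 2*p - p: p < 8
Before p := 2*k - k - 7: k < 15
Answer: WP = k < 15


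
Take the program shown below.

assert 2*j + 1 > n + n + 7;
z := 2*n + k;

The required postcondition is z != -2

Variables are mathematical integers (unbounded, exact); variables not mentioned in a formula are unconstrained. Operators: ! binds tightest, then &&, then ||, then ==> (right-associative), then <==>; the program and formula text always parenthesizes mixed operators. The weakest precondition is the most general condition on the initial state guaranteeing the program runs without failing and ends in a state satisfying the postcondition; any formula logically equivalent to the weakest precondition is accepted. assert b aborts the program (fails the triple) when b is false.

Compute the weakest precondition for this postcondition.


Working backward. After the program, z != -2 must hold.
Before z := 2*n + k: k + 2*n != -2
Before assert 2*j + 1 > n + n + 7: 2*j > 2*n + 6 && k + 2*n != -2
Answer: WP = 2*j > 2*n + 6 && k + 2*n != -2


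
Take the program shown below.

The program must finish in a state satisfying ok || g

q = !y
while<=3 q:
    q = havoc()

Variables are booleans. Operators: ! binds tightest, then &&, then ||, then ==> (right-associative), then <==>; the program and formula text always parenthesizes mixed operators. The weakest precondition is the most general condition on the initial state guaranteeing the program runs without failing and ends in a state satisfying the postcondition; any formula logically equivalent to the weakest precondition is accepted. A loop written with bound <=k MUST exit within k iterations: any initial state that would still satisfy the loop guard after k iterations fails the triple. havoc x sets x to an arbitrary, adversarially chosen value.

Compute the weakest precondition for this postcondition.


Working backward. After the program, ok || g must hold.
Before the loop (bound <=3), unroll the exhaustion recursion (WP_0 = exit-now case; WP_j = one more guarded iteration, up to j = 3):
  WP_0: (!q) && (ok || g)
  WP_1: (!q) && ((!q) ==> (ok || g))
  WP_2: (!q) && ((!q) ==> (ok || g))
  WP_3: (!q) && ((!q) ==> (ok || g))
So before the loop: (!q) && ((!q) ==> (ok || g))
Before q := !y: y && (y ==> (ok || g))
Answer: WP = y && (y ==> (ok || g))


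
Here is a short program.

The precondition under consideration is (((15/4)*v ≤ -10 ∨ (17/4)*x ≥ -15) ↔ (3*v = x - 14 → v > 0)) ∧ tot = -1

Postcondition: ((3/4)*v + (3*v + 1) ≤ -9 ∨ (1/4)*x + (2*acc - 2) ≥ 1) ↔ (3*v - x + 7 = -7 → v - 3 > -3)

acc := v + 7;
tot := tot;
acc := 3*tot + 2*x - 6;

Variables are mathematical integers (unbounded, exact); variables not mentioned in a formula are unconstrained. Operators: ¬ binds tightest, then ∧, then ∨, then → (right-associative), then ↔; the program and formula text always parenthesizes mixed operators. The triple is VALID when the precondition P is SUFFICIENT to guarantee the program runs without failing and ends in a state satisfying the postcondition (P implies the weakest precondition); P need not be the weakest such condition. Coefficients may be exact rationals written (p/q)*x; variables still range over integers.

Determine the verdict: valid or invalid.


Working backward. After the program, the postcondition ((3/4)*v + (3*v + 1) ≤ -9 ∨ (1/4)*x + (2*acc - 2) ≥ 1) ↔ (3*v - x + 7 = -7 → v - 3 > -3) must hold; in canonical form it is ((15/4)*v ≤ -10 ∨ 2*acc + (1/4)*x ≥ 3) ↔ (3*v = x - 14 → v > 0).
Before acc := 3*tot + 2*x - 6: ((15/4)*v ≤ -10 ∨ 6*tot + (17/4)*x ≥ 15) ↔ (3*v = x - 14 → v > 0)
Before tot := tot: ((15/4)*v ≤ -10 ∨ 6*tot + (17/4)*x ≥ 15) ↔ (3*v = x - 14 → v > 0)
Before acc := v + 7: ((15/4)*v ≤ -10 ∨ 6*tot + (17/4)*x ≥ 15) ↔ (3*v = x - 14 → v > 0)
The weakest precondition is ((15/4)*v ≤ -10 ∨ 6*tot + (17/4)*x ≥ 15) ↔ (3*v = x - 14 → v > 0).
Check whether (((15/4)*v ≤ -10 ∨ (17/4)*x ≥ -15) ↔ (3*v = x - 14 → v > 0)) ∧ tot = -1 implies it.
Countermodel: at the initial state tot = -1, v = 0, x = 0, the precondition holds but the weakest precondition fails.
Answer: invalid


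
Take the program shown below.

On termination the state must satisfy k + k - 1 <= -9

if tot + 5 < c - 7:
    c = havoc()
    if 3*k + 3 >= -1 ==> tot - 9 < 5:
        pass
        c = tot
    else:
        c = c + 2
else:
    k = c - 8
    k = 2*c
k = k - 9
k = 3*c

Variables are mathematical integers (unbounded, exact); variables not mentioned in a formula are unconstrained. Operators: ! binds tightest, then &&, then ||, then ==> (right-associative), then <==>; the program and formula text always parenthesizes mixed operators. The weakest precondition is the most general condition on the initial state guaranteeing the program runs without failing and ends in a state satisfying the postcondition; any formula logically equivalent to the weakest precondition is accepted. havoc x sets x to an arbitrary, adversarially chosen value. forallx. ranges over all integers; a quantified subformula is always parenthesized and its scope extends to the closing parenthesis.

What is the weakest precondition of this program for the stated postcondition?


Working backward. After the program, the postcondition k + k - 1 <= -9 must hold; in canonical form it is 2*k <= -8.
Before k := 3*c: 6*c <= -8
Before k := k - 9: 6*c <= -8
Then branch requires forall c_1. (((3*k >= -4 ==> tot < 14) ==> 6*tot <= -8) && ((!(3*k >= -4 ==> tot < 14)) ==> 6*c_1 <= -20)); else branch requires 6*c <= -8.
Before the if: (tot < c - 12 ==> (forall c_1. (((3*k >= -4 ==> tot < 14) ==> 6*tot <= -8) && ((!(3*k >= -4 ==> tot < 14)) ==> 6*c_1 <= -20)))) && ((!(tot < c - 12)) ==> 6*c <= -8)
Answer: WP = (tot < c - 12 ==> (forall c_1. (((3*k >= -4 ==> tot < 14) ==> 6*tot <= -8) && ((!(3*k >= -4 ==> tot < 14)) ==> 6*c_1 <= -20)))) && ((!(tot < c - 12)) ==> 6*c <= -8)


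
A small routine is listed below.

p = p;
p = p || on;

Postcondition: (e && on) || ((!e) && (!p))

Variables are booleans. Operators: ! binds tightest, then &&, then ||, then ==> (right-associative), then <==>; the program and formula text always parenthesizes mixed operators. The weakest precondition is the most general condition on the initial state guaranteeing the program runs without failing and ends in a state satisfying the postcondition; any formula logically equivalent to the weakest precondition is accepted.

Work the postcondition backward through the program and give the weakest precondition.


Working backward. After the program, (e && on) || ((!e) && (!p)) must hold.
Before p := p || on: (e && on) || ((!e) && (!(p || on)))
Before p := p: (e && on) || ((!e) && (!(p || on)))
Answer: WP = (e && on) || ((!e) && (!(p || on)))


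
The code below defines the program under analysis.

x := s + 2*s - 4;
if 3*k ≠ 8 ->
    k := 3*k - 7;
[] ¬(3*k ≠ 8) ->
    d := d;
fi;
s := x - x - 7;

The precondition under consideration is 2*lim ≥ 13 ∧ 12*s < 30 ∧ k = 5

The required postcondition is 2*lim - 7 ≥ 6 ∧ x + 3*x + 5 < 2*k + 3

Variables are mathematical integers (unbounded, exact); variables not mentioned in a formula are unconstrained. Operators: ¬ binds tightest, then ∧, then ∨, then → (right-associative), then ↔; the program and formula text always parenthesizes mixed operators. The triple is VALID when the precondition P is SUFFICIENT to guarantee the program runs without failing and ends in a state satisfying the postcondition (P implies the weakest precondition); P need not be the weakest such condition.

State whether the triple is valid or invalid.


Working backward. After the program, the postcondition 2*lim - 7 ≥ 6 ∧ x + 3*x + 5 < 2*k + 3 must hold; in canonical form it is 2*lim ≥ 13 ∧ 4*x < 2*k - 2.
Before s := x - x - 7: 2*lim ≥ 13 ∧ 4*x < 2*k - 2
Then branch requires 2*lim ≥ 13 ∧ 4*x < 6*k - 16; else branch requires 2*lim ≥ 13 ∧ 4*x < 2*k - 2.
Before the if: (3*k ≠ 8 → (2*lim ≥ 13 ∧ 4*x < 6*k - 16)) ∧ ((¬(3*k ≠ 8)) → (2*lim ≥ 13 ∧ 4*x < 2*k - 2))
Before x := s + 2*s - 4: (3*k ≠ 8 → (2*lim ≥ 13 ∧ 12*s < 6*k)) ∧ ((¬(3*k ≠ 8)) → (2*lim ≥ 13 ∧ 12*s < 2*k + 14))
The weakest precondition is (3*k ≠ 8 → (2*lim ≥ 13 ∧ 12*s < 6*k)) ∧ ((¬(3*k ≠ 8)) → (2*lim ≥ 13 ∧ 12*s < 2*k + 14)).
Check whether 2*lim ≥ 13 ∧ 12*s < 30 ∧ k = 5 implies it.
Every state satisfying the precondition satisfies the weakest precondition: the implication holds.
Answer: valid


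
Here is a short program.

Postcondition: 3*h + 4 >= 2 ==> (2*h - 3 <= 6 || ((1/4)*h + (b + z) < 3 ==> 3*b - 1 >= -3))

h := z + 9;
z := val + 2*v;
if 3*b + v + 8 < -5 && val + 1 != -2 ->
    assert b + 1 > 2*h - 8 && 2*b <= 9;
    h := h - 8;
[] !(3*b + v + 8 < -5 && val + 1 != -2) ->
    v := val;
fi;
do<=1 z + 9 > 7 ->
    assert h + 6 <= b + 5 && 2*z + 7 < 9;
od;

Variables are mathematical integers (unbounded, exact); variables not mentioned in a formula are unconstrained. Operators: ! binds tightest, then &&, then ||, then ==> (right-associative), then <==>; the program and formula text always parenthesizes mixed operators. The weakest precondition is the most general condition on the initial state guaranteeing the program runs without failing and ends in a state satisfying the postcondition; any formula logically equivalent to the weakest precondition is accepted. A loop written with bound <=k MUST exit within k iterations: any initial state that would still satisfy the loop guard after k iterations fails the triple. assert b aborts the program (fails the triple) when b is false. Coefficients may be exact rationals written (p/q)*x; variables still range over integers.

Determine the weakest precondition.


Working backward. After the program, the postcondition 3*h + 4 >= 2 ==> (2*h - 3 <= 6 || ((1/4)*h + (b + z) < 3 ==> 3*b - 1 >= -3)) must hold; in canonical form it is 3*h >= -2 ==> (2*h <= 9 || (b + (1/4)*h + z < 3 ==> 3*b >= -2)).
Before the loop (bound <=1), unroll the exhaustion recursion (WP_0 = exit-now case; WP_j = one more guarded iteration, up to j = 1):
  WP_0: (!(z > -2)) && (3*h >= -2 ==> (2*h <= 9 || (b + (1/4)*h + z < 3 ==> 3*b >= -2)))
  WP_1: (z > -2 ==> (h <= b - 1 && 2*z < 2 && (!(z > -2)) && (3*h >= -2 ==> (2*h <= 9 || (b + (1/4)*h + z < 3 ==> 3*b >= -2))))) && ((!(z > -2)) ==> (3*h >= -2 ==> (2*h <= 9 || (b + (1/4)*h + z < 3 ==> 3*b >= -2))))
So before the loop: (z > -2 ==> (h <= b - 1 && 2*z < 2 && (!(z > -2)) && (3*h >= -2 ==> (2*h <= 9 || (b + (1/4)*h + z < 3 ==> 3*b >= -2))))) && ((!(z > -2)) ==> (3*h >= -2 ==> (2*h <= 9 || (b + (1/4)*h + z < 3 ==> 3*b >= -2))))
Then branch requires b > 2*h - 9 && 2*b <= 9 && (z > -2 ==> (h <= b + 7 && 2*z < 2 && (!(z > -2)) && (3*h >= 22 ==> (2*h <= 25 || (b + (1/4)*h + z < 5 ==> 3*b >= -2))))) && ((!(z > -2)) ==> (3*h >= 22 ==> (2*h <= 25 || (b + (1/4)*h + z < 5 ==> 3*b >= -2)))); else branch requires (z > -2 ==> (h <= b - 1 && 2*z < 2 && (!(z > -2)) && (3*h >= -2 ==> (2*h <= 9 || (b + (1/4)*h + z < 3 ==> 3*b >= -2))))) && ((!(z > -2)) ==> (3*h >= -2 ==> (2*h <= 9 || (b + (1/4)*h + z < 3 ==> 3*b >= -2)))).
Before the if: ((3*b + v < -13 && val != -3) ==> (b > 2*h - 9 && 2*b <= 9 && (z > -2 ==> (h <= b + 7 && 2*z < 2 && (!(z > -2)) && (3*h >= 22 ==> (2*h <= 25 || (b + (1/4)*h + z < 5 ==> 3*b >= -2))))) && ((!(z > -2)) ==> (3*h >= 22 ==> (2*h <= 25 || (b + (1/4)*h + z < 5 ==> 3*b >= -2)))))) && ((!(3*b + v < -13 && val != -3)) ==> ((z > -2 ==> (h <= b - 1 && 2*z < 2 && (!(z > -2)) && (3*h >= -2 ==> (2*h <= 9 || (b + (1/4)*h + z < 3 ==> 3*b >= -2))))) && ((!(z > -2)) ==> (3*h >= -2 ==> (2*h <= 9 || (b + (1/4)*h + z < 3 ==> 3*b >= -2))))))
Before z := val + 2*v: ((3*b + v < -13 && val != -3) ==> (b > 2*h - 9 && 2*b <= 9 && (2*v + val > -2 ==> (h <= b + 7 && 4*v + 2*val < 2 && (!(2*v + val > -2)) && (3*h >= 22 ==> (2*h <= 25 || (b + (1/4)*h + 2*v + val < 5 ==> 3*b >= -2))))) && ((!(2*v + val > -2)) ==> (3*h >= 22 ==> (2*h <= 25 || (b + (1/4)*h + 2*v + val < 5 ==> 3*b >= -2)))))) && ((!(3*b + v < -13 && val != -3)) ==> ((2*v + val > -2 ==> (h <= b - 1 && 4*v + 2*val < 2 && (!(2*v + val > -2)) && (3*h >= -2 ==> (2*h <= 9 || (b + (1/4)*h + 2*v + val < 3 ==> 3*b >= -2))))) && ((!(2*v + val > -2)) ==> (3*h >= -2 ==> (2*h <= 9 || (b + (1/4)*h + 2*v + val < 3 ==> 3*b >= -2))))))
Before h := z + 9: ((3*b + v < -13 && val != -3) ==> (b > 2*z + 9 && 2*b <= 9 && (2*v + val > -2 ==> (z <= b - 2 && 4*v + 2*val < 2 && (!(2*v + val > -2)) && (3*z >= -5 ==> (2*z <= 7 || (b + 2*v + val + (1/4)*z < 11/4 ==> 3*b >= -2))))) && ((!(2*v + val > -2)) ==> (3*z >= -5 ==> (2*z <= 7 || (b + 2*v + val + (1/4)*z < 11/4 ==> 3*b >= -2)))))) && ((!(3*b + v < -13 && val != -3)) ==> ((2*v + val > -2 ==> (z <= b - 10 && 4*v + 2*val < 2 && (!(2*v + val > -2)) && (3*z >= -29 ==> (2*z <= -9 || (b + 2*v + val + (1/4)*z < 3/4 ==> 3*b >= -2))))) && ((!(2*v + val > -2)) ==> (3*z >= -29 ==> (2*z <= -9 || (b + 2*v + val + (1/4)*z < 3/4 ==> 3*b >= -2))))))
Answer: WP = ((3*b + v < -13 && val != -3) ==> (b > 2*z + 9 && 2*b <= 9 && (2*v + val > -2 ==> (z <= b - 2 && 4*v + 2*val < 2 && (!(2*v + val > -2)) && (3*z >= -5 ==> (2*z <= 7 || (b + 2*v + val + (1/4)*z < 11/4 ==> 3*b >= -2))))) && ((!(2*v + val > -2)) ==> (3*z >= -5 ==> (2*z <= 7 || (b + 2*v + val + (1/4)*z < 11/4 ==> 3*b >= -2)))))) && ((!(3*b + v < -13 && val != -3)) ==> ((2*v + val > -2 ==> (z <= b - 10 && 4*v + 2*val < 2 && (!(2*v + val > -2)) && (3*z >= -29 ==> (2*z <= -9 || (b + 2*v + val + (1/4)*z < 3/4 ==> 3*b >= -2))))) && ((!(2*v + val > -2)) ==> (3*z >= -29 ==> (2*z <= -9 || (b + 2*v + val + (1/4)*z < 3/4 ==> 3*b >= -2))))))


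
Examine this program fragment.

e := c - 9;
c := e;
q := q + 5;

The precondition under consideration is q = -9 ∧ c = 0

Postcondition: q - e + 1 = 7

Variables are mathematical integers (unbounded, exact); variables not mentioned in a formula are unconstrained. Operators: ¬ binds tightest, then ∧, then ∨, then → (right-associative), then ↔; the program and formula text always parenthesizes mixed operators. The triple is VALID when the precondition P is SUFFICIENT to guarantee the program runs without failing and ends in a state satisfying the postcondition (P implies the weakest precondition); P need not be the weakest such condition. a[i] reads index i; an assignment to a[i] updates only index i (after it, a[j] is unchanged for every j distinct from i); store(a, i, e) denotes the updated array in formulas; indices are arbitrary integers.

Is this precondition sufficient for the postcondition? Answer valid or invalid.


Working backward. After the program, the postcondition q - e + 1 = 7 must hold; in canonical form it is q = e + 6.
Before q := q + 5: q = e + 1
Before c := e: q = e + 1
Before e := c - 9: q = c - 8
The weakest precondition is q = c - 8.
Check whether q = -9 ∧ c = 0 implies it.
Countermodel: at the initial state c = 0, q = -9, the precondition holds but the weakest precondition fails.
Answer: invalid


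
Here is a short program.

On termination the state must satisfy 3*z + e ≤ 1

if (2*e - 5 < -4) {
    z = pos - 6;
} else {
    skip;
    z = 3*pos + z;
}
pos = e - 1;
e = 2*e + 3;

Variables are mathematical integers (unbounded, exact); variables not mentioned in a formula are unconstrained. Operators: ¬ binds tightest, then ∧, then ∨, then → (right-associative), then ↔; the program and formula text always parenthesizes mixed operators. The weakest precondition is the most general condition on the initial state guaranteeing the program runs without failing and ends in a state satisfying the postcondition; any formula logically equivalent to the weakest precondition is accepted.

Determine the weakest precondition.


Working backward. After the program, the postcondition 3*z + e ≤ 1 must hold; in canonical form it is e + 3*z ≤ 1.
Before e := 2*e + 3: 2*e + 3*z ≤ -2
Before pos := e - 1: 2*e + 3*z ≤ -2
Then branch requires 2*e + 3*pos ≤ 16; else branch requires 2*e + 9*pos + 3*z ≤ -2.
Before the if: (2*e < 1 → 2*e + 3*pos ≤ 16) ∧ ((¬(2*e < 1)) → 2*e + 9*pos + 3*z ≤ -2)
Answer: WP = (2*e < 1 → 2*e + 3*pos ≤ 16) ∧ ((¬(2*e < 1)) → 2*e + 9*pos + 3*z ≤ -2)


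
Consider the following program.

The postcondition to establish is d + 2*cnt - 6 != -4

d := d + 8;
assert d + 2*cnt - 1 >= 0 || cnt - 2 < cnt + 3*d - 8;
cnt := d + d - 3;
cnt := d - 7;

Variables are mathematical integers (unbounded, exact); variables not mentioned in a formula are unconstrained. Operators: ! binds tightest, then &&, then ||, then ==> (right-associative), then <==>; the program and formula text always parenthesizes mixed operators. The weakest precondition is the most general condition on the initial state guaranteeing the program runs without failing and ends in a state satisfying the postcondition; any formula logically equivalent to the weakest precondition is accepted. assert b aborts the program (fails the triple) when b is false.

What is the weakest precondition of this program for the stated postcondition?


Working backward. After the program, the postcondition d + 2*cnt - 6 != -4 must hold; in canonical form it is 2*cnt + d != 2.
Before cnt := d - 7: 3*d != 16
Before cnt := d + d - 3: 3*d != 16
Before assert d + 2*cnt - 1 >= 0 || cnt - 2 < cnt + 3*d - 8: (2*cnt + d >= 1 || 3*d > 6) && 3*d != 16
Before d := d + 8: (2*cnt + d >= -7 || 3*d > -18) && 3*d != -8
Answer: WP = (2*cnt + d >= -7 || 3*d > -18) && 3*d != -8


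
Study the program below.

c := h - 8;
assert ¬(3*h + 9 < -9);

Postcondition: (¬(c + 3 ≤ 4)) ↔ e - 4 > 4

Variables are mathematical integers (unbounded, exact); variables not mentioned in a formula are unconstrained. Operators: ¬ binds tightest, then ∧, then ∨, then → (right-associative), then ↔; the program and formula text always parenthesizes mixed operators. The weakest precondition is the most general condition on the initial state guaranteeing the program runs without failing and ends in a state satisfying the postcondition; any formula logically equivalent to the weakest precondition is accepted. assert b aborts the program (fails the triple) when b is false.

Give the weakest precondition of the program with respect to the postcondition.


Working backward. After the program, the postcondition (¬(c + 3 ≤ 4)) ↔ e - 4 > 4 must hold; in canonical form it is (¬(c ≤ 1)) ↔ e > 8.
Before assert ¬(3*h + 9 < -9): (¬(3*h < -18)) ∧ ((¬(c ≤ 1)) ↔ e > 8)
Before c := h - 8: (¬(3*h < -18)) ∧ ((¬(h ≤ 9)) ↔ e > 8)
Answer: WP = (¬(3*h < -18)) ∧ ((¬(h ≤ 9)) ↔ e > 8)


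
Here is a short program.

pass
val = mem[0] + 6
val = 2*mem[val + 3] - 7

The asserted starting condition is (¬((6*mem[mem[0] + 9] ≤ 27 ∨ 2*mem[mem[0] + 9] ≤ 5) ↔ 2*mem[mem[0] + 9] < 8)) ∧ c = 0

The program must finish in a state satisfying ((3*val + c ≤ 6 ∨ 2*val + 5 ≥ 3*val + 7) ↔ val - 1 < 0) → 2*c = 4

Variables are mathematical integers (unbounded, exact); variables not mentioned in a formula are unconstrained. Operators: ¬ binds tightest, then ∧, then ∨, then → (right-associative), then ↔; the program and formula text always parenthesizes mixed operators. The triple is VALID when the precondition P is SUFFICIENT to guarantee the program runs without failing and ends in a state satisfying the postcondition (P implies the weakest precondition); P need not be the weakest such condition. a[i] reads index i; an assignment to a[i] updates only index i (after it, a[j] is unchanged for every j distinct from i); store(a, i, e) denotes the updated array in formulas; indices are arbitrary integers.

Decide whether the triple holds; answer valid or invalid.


Working backward. After the program, the postcondition ((3*val + c ≤ 6 ∨ 2*val + 5 ≥ 3*val + 7) ↔ val - 1 < 0) → 2*c = 4 must hold; in canonical form it is ((c + 3*val ≤ 6 ∨ val ≤ -2) ↔ val < 1) → 2*c = 4.
Before val := 2*mem[val + 3] - 7: ((6*mem[val + 3] + c ≤ 27 ∨ 2*mem[val + 3] ≤ 5) ↔ 2*mem[val + 3] < 8) → 2*c = 4
Before val := mem[0] + 6: ((6*mem[mem[0] + 9] + c ≤ 27 ∨ 2*mem[mem[0] + 9] ≤ 5) ↔ 2*mem[mem[0] + 9] < 8) → 2*c = 4
Before skip: ((6*mem[mem[0] + 9] + c ≤ 27 ∨ 2*mem[mem[0] + 9] ≤ 5) ↔ 2*mem[mem[0] + 9] < 8) → 2*c = 4
The weakest precondition is ((6*mem[mem[0] + 9] + c ≤ 27 ∨ 2*mem[mem[0] + 9] ≤ 5) ↔ 2*mem[mem[0] + 9] < 8) → 2*c = 4.
Check whether (¬((6*mem[mem[0] + 9] ≤ 27 ∨ 2*mem[mem[0] + 9] ≤ 5) ↔ 2*mem[mem[0] + 9] < 8)) ∧ c = 0 implies it.
Every state satisfying the precondition satisfies the weakest precondition: the implication holds.
Answer: valid


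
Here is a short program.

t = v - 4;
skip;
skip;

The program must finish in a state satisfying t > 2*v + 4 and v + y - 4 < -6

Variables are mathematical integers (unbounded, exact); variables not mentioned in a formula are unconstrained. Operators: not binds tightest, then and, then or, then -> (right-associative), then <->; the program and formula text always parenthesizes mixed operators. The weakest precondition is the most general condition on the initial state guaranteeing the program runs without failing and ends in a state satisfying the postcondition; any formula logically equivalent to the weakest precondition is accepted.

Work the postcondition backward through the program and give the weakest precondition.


Working backward. After the program, the postcondition t > 2*v + 4 and v + y - 4 < -6 must hold; in canonical form it is t > 2*v + 4 and v + y < -2.
Before skip: t > 2*v + 4 and v + y < -2
Before skip: t > 2*v + 4 and v + y < -2
Before t := v - 4: v < -8 and v + y < -2
Answer: WP = v < -8 and v + y < -2


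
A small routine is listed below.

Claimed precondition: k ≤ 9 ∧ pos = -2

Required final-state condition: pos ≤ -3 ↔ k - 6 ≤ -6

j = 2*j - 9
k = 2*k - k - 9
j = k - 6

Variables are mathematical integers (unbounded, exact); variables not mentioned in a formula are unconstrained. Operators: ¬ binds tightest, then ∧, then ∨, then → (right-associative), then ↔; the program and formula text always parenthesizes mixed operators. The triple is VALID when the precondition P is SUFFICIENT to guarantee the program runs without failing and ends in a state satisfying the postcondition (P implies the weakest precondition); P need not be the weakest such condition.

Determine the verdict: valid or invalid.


Working backward. After the program, the postcondition pos ≤ -3 ↔ k - 6 ≤ -6 must hold; in canonical form it is pos ≤ -3 ↔ k ≤ 0.
Before j := k - 6: pos ≤ -3 ↔ k ≤ 0
Before k := 2*k - k - 9: pos ≤ -3 ↔ k ≤ 9
Before j := 2*j - 9: pos ≤ -3 ↔ k ≤ 9
The weakest precondition is pos ≤ -3 ↔ k ≤ 9.
Check whether k ≤ 9 ∧ pos = -2 implies it.
Countermodel: at the initial state k = 9, pos = -2, the precondition holds but the weakest precondition fails.
Answer: invalid


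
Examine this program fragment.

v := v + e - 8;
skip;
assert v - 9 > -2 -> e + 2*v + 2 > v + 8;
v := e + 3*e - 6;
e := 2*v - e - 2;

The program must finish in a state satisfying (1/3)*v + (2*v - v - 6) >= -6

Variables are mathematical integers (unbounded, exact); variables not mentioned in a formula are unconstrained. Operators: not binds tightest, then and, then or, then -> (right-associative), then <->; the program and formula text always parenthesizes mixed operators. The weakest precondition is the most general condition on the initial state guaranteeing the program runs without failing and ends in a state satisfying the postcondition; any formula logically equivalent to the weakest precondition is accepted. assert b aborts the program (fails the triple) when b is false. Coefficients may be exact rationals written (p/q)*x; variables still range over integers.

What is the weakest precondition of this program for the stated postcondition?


Working backward. After the program, the postcondition (1/3)*v + (2*v - v - 6) >= -6 must hold; in canonical form it is (4/3)*v >= 0.
Before e := 2*v - e - 2: (4/3)*v >= 0
Before v := e + 3*e - 6: (16/3)*e >= 8
Before assert v - 9 > -2 -> e + 2*v + 2 > v + 8: (v > 7 -> e + v > 6) and (16/3)*e >= 8
Before skip: (v > 7 -> e + v > 6) and (16/3)*e >= 8
Before v := v + e - 8: (e + v > 15 -> 2*e + v > 14) and (16/3)*e >= 8
Answer: WP = (e + v > 15 -> 2*e + v > 14) and (16/3)*e >= 8


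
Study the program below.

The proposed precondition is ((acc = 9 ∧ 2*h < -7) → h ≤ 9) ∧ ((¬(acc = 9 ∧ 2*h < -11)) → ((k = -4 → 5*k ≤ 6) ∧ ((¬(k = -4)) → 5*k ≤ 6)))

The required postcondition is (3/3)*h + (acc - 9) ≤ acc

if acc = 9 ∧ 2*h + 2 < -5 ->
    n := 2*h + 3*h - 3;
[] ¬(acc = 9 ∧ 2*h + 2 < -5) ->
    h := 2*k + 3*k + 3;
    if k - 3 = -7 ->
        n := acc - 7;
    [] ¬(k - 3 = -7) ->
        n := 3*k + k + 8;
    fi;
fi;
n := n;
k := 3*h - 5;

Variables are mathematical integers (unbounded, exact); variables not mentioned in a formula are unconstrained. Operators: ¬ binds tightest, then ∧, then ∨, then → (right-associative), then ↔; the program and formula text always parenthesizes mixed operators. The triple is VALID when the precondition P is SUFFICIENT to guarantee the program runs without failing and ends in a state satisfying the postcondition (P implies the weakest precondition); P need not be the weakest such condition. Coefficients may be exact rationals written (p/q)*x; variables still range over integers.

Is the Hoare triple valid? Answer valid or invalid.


Working backward. After the program, the postcondition (3/3)*h + (acc - 9) ≤ acc must hold; in canonical form it is h ≤ 9.
Before k := 3*h - 5: h ≤ 9
Before n := n: h ≤ 9
Then branch requires h ≤ 9; else branch requires (k = -4 → 5*k ≤ 6) ∧ ((¬(k = -4)) → 5*k ≤ 6).
Before the if: ((acc = 9 ∧ 2*h < -7) → h ≤ 9) ∧ ((¬(acc = 9 ∧ 2*h < -7)) → ((k = -4 → 5*k ≤ 6) ∧ ((¬(k = -4)) → 5*k ≤ 6)))
The weakest precondition is ((acc = 9 ∧ 2*h < -7) → h ≤ 9) ∧ ((¬(acc = 9 ∧ 2*h < -7)) → ((k = -4 → 5*k ≤ 6) ∧ ((¬(k = -4)) → 5*k ≤ 6))).
Check whether ((acc = 9 ∧ 2*h < -7) → h ≤ 9) ∧ ((¬(acc = 9 ∧ 2*h < -11)) → ((k = -4 → 5*k ≤ 6) ∧ ((¬(k = -4)) → 5*k ≤ 6))) implies it.
Every state satisfying the precondition satisfies the weakest precondition: the implication holds.
Answer: valid
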